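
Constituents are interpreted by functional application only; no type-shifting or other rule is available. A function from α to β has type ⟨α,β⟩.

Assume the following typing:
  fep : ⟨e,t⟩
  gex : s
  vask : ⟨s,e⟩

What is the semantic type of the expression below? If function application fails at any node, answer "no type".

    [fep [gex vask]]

[gex vask]: functor vask : ⟨s,e⟩, argument gex : s; result e.
[fep [gex vask]]: functor fep : ⟨e,t⟩, argument [gex vask] : e; result t.

t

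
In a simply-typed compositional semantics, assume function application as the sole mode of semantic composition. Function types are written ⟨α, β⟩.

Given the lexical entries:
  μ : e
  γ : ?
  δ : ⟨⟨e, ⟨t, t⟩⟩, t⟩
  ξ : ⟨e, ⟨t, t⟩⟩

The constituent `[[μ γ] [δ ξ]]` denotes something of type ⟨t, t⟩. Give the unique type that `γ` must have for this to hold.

[[μ γ] [δ ξ]] is required to be ⟨t, t⟩. [δ ξ] : t cannot yield ⟨t, t⟩ as functor, so [μ γ] : ⟨t, ⟨t, t⟩⟩.
[μ γ] is required to be ⟨t, ⟨t, t⟩⟩. μ : e cannot yield ⟨t, ⟨t, t⟩⟩ as functor, so γ : ⟨e, ⟨t, ⟨t, t⟩⟩⟩.

⟨e, ⟨t, ⟨t, t⟩⟩⟩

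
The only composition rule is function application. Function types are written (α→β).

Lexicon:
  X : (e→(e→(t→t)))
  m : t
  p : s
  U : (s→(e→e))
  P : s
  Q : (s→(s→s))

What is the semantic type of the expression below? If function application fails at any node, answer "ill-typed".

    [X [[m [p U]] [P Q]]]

ill-typed

[p U]: functor U : (s→(e→e)), argument p : s; result (e→e).
[m [p U]]: t with (e→e) — neither is a function whose domain matches the other; composition fails here.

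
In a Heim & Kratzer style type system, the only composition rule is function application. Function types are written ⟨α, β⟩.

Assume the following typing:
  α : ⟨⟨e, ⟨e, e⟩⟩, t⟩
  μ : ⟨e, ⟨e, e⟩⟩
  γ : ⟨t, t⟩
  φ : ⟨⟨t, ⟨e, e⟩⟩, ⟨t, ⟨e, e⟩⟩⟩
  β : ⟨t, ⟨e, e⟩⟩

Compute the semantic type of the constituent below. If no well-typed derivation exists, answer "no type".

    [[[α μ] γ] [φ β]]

[α μ] — α of type ⟨⟨e, ⟨e, e⟩⟩, t⟩ combines with μ of type ⟨e, ⟨e, e⟩⟩: type t.
[[α μ] γ] — γ of type ⟨t, t⟩ combines with [α μ] of type t: type t.
[φ β] — φ of type ⟨⟨t, ⟨e, e⟩⟩, ⟨t, ⟨e, e⟩⟩⟩ combines with β of type ⟨t, ⟨e, e⟩⟩: type ⟨t, ⟨e, e⟩⟩.
[[[α μ] γ] [φ β]] — [φ β] of type ⟨t, ⟨e, e⟩⟩ combines with [[α μ] γ] of type t: type ⟨e, e⟩.

⟨e, e⟩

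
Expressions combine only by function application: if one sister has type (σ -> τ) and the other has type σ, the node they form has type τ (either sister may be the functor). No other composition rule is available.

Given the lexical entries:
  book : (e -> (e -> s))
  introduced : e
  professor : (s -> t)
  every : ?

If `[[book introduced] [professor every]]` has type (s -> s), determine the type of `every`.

[[book introduced] [professor every]] is required to be (s -> s). [book introduced] : (e -> s) cannot yield (s -> s) as functor, so [professor every] : ((e -> s) -> (s -> s)).
[professor every] is required to be ((e -> s) -> (s -> s)). professor : (s -> t) cannot yield ((e -> s) -> (s -> s)) as functor, so every : ((s -> t) -> ((e -> s) -> (s -> s))).

((s -> t) -> ((e -> s) -> (s -> s)))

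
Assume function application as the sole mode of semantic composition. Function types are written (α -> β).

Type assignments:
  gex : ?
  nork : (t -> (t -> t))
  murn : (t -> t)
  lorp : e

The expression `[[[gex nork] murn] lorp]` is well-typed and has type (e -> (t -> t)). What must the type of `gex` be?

((t -> (t -> t)) -> ((t -> t) -> (e -> (e -> (t -> t)))))

[[[gex nork] murn] lorp] must have type (e -> (t -> t)). The sister lorp has type e; that is not a function onto (e -> (t -> t)), so [[gex nork] murn] must be the functor, of type (e -> (e -> (t -> t))).
[[gex nork] murn] must have type (e -> (e -> (t -> t))). The sister murn has type (t -> t); that is not a function onto (e -> (e -> (t -> t))), so [gex nork] must be the functor, of type ((t -> t) -> (e -> (e -> (t -> t)))).
[gex nork] must have type ((t -> t) -> (e -> (e -> (t -> t)))). The sister nork has type (t -> (t -> t)); that is not a function onto ((t -> t) -> (e -> (e -> (t -> t)))), so gex must be the functor, of type ((t -> (t -> t)) -> ((t -> t) -> (e -> (e -> (t -> t))))).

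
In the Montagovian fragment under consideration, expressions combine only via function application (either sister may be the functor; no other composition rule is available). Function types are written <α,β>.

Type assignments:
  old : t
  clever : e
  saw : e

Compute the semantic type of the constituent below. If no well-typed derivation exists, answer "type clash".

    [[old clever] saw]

type clash

At [old clever]: neither t nor e can take the other as argument; the node is ill-typed.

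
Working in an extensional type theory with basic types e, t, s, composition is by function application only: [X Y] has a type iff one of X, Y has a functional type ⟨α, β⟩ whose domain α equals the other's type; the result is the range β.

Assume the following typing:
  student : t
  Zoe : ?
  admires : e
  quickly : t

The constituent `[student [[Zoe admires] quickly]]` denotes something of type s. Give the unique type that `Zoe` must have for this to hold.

[student [[Zoe admires] quickly]] is required to be s. student : t cannot yield s as functor, so [[Zoe admires] quickly] : ⟨t, s⟩.
[[Zoe admires] quickly] is required to be ⟨t, s⟩. quickly : t cannot yield ⟨t, s⟩ as functor, so [Zoe admires] : ⟨t, ⟨t, s⟩⟩.
[Zoe admires] is required to be ⟨t, ⟨t, s⟩⟩. admires : e cannot yield ⟨t, ⟨t, s⟩⟩ as functor, so Zoe : ⟨e, ⟨t, ⟨t, s⟩⟩⟩.

⟨e, ⟨t, ⟨t, s⟩⟩⟩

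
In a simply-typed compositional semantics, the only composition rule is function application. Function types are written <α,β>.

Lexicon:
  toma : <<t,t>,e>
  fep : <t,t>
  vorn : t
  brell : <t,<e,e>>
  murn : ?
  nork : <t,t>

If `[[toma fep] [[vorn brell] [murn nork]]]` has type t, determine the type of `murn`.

<<t,t>,<<e,e>,<e,t>>>

[[toma fep] [[vorn brell] [murn nork]]] must have type t. The sister [toma fep] has type e; that is not a function onto t, so [[vorn brell] [murn nork]] must be the functor, of type <e,t>.
[[vorn brell] [murn nork]] must have type <e,t>. The sister [vorn brell] has type <e,e>; that is not a function onto <e,t>, so [murn nork] must be the functor, of type <<e,e>,<e,t>>.
[murn nork] must have type <<e,e>,<e,t>>. The sister nork has type <t,t>; that is not a function onto <<e,e>,<e,t>>, so murn must be the functor, of type <<t,t>,<<e,e>,<e,t>>>.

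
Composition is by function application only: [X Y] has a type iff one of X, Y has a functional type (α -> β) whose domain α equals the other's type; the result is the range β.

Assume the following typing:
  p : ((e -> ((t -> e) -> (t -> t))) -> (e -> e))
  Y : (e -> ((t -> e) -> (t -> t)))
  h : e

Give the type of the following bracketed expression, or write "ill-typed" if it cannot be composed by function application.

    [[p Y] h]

e

[p Y]: ((e -> ((t -> e) -> (t -> t))) -> (e -> e)) applied to (e -> ((t -> e) -> (t -> t))) yields (e -> e).
[[p Y] h]: (e -> e) applied to e yields e.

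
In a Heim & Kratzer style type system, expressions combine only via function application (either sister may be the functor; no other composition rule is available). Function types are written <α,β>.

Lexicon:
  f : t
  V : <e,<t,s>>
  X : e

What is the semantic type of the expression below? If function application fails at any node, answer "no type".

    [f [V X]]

s

[V X]: <e,<t,s>> applied to e yields <t,s>.
[f [V X]]: <t,s> applied to t yields s.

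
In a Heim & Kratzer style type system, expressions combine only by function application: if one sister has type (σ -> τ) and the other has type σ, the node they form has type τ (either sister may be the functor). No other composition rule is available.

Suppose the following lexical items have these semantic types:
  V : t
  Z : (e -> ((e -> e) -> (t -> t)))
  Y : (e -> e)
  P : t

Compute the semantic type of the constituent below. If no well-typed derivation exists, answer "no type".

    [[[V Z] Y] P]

no type

[V Z]: t and (e -> ((e -> e) -> (t -> t))) cannot combine by function application — type clash.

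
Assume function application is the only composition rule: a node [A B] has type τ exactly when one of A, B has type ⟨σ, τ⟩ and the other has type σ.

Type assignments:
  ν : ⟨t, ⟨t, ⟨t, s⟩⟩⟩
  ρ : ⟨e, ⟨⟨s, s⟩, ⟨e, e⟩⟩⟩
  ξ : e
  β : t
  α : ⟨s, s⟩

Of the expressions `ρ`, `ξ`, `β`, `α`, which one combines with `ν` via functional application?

β

ρ : ⟨e, ⟨⟨s, s⟩, ⟨e, e⟩⟩⟩ — neither side's domain matches the other.
ξ : e — neither side's domain matches the other.
β — combines: ν : ⟨t, ⟨t, ⟨t, s⟩⟩⟩ takes β : t as argument, giving ⟨t, ⟨t, s⟩⟩.
α : ⟨s, s⟩ — neither side's domain matches the other.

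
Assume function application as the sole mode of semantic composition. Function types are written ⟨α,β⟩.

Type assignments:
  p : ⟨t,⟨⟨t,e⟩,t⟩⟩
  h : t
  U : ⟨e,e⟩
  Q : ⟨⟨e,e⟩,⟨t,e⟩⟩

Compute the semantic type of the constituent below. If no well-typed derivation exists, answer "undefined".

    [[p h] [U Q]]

[p h]: functor p : ⟨t,⟨⟨t,e⟩,t⟩⟩, argument h : t; result ⟨⟨t,e⟩,t⟩.
[U Q]: functor Q : ⟨⟨e,e⟩,⟨t,e⟩⟩, argument U : ⟨e,e⟩; result ⟨t,e⟩.
[[p h] [U Q]]: functor [p h] : ⟨⟨t,e⟩,t⟩, argument [U Q] : ⟨t,e⟩; result t.

t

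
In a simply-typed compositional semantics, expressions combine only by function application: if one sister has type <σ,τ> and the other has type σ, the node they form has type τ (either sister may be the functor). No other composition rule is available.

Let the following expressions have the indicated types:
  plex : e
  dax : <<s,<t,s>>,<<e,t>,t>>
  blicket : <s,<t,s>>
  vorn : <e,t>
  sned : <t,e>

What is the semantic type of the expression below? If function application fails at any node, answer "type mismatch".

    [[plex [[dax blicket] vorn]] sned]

type mismatch

[dax blicket]: <<s,<t,s>>,<<e,t>,t>> applied to <s,<t,s>> yields <<e,t>,t>.
[[dax blicket] vorn]: <<e,t>,t> applied to <e,t> yields t.
At [plex [[dax blicket] vorn]]: neither e nor t can take the other as argument; the node is ill-typed.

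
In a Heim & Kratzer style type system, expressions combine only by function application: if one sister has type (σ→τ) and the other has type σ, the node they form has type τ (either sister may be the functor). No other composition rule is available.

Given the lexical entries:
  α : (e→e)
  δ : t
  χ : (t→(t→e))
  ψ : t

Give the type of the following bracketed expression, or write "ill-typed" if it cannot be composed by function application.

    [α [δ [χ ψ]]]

e

[χ ψ] — χ of type (t→(t→e)) combines with ψ of type t: type (t→e).
[δ [χ ψ]] — [χ ψ] of type (t→e) combines with δ of type t: type e.
[α [δ [χ ψ]]] — α of type (e→e) combines with [δ [χ ψ]] of type e: type e.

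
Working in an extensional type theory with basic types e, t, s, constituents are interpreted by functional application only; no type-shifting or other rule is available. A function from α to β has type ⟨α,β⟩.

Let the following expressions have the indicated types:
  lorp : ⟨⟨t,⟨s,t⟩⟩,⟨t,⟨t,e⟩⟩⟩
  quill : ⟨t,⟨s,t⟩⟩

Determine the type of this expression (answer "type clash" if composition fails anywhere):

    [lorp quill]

[lorp quill]: ⟨⟨t,⟨s,t⟩⟩,⟨t,⟨t,e⟩⟩⟩ applied to ⟨t,⟨s,t⟩⟩ yields ⟨t,⟨t,e⟩⟩.

⟨t,⟨t,e⟩⟩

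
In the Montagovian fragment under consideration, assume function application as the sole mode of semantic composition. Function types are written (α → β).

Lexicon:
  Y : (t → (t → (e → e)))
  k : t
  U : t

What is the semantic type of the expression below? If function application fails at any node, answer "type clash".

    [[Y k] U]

[Y k]: (t → (t → (e → e))) applied to t yields (t → (e → e)).
[[Y k] U]: (t → (e → e)) applied to t yields (e → e).

(e → e)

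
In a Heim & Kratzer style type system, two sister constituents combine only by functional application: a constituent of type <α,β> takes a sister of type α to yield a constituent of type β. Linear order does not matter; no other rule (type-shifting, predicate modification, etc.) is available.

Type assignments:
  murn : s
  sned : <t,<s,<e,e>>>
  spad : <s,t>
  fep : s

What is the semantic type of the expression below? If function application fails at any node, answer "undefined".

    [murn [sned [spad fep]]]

[spad fep]: <s,t> applied to s yields t.
[sned [spad fep]]: <t,<s,<e,e>>> applied to t yields <s,<e,e>>.
[murn [sned [spad fep]]]: <s,<e,e>> applied to s yields <e,e>.

<e,e>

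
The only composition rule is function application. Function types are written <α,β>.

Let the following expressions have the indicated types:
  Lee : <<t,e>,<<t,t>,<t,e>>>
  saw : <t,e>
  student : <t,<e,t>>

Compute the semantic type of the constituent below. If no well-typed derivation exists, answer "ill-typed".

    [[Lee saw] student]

ill-typed

[Lee saw]: <<t,e>,<<t,t>,<t,e>>> applied to <t,e> yields <<t,t>,<t,e>>.
At [[Lee saw] student]: neither <<t,t>,<t,e>> nor <t,<e,t>> can take the other as argument; the node is ill-typed.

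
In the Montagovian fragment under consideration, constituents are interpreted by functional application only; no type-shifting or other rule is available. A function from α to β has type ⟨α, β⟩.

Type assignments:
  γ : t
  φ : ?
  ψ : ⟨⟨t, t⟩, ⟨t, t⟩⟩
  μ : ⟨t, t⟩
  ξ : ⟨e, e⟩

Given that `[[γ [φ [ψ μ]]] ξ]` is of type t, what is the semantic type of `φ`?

[[γ [φ [ψ μ]]] ξ] is required to be t. ξ : ⟨e, e⟩ cannot yield t as functor, so [γ [φ [ψ μ]]] : ⟨⟨e, e⟩, t⟩.
[γ [φ [ψ μ]]] is required to be ⟨⟨e, e⟩, t⟩. γ : t cannot yield ⟨⟨e, e⟩, t⟩ as functor, so [φ [ψ μ]] : ⟨t, ⟨⟨e, e⟩, t⟩⟩.
[φ [ψ μ]] is required to be ⟨t, ⟨⟨e, e⟩, t⟩⟩. [ψ μ] : ⟨t, t⟩ cannot yield ⟨t, ⟨⟨e, e⟩, t⟩⟩ as functor, so φ : ⟨⟨t, t⟩, ⟨t, ⟨⟨e, e⟩, t⟩⟩⟩.

⟨⟨t, t⟩, ⟨t, ⟨⟨e, e⟩, t⟩⟩⟩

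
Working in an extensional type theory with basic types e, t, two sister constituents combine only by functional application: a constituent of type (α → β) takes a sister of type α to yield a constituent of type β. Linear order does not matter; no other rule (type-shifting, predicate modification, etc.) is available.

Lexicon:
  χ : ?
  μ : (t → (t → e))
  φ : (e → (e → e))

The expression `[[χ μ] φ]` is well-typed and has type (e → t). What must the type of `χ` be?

At [[χ μ] φ] (required: (e → t)): φ is (e → (e → e)), which is not a function with range (e → t); hence [χ μ] is the functor — type ((e → (e → e)) → (e → t)).
At [χ μ] (required: ((e → (e → e)) → (e → t))): μ is (t → (t → e)), which is not a function with range ((e → (e → e)) → (e → t)); hence χ is the functor — type ((t → (t → e)) → ((e → (e → e)) → (e → t))).

((t → (t → e)) → ((e → (e → e)) → (e → t)))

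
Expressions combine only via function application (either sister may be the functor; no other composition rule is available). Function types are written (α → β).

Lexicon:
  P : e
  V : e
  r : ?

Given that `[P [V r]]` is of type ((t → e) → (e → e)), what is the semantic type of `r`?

(e → (e → ((t → e) → (e → e))))

At [P [V r]] (required: ((t → e) → (e → e))): P is e, which is not a function with range ((t → e) → (e → e)); hence [V r] is the functor — type (e → ((t → e) → (e → e))).
At [V r] (required: (e → ((t → e) → (e → e)))): V is e, which is not a function with range (e → ((t → e) → (e → e))); hence r is the functor — type (e → (e → ((t → e) → (e → e)))).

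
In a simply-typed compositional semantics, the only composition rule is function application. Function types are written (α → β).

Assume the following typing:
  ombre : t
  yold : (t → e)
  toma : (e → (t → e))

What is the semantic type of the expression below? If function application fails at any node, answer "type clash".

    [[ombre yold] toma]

(t → e)

[ombre yold]: functor yold : (t → e), argument ombre : t; result e.
[[ombre yold] toma]: functor toma : (e → (t → e)), argument [ombre yold] : e; result (t → e).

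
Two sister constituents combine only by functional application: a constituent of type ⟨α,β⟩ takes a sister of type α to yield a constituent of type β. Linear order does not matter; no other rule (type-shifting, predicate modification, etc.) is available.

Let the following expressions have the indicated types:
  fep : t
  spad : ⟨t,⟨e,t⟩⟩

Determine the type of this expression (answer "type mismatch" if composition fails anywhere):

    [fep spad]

⟨e,t⟩

[fep spad]: functor spad : ⟨t,⟨e,t⟩⟩, argument fep : t; result ⟨e,t⟩.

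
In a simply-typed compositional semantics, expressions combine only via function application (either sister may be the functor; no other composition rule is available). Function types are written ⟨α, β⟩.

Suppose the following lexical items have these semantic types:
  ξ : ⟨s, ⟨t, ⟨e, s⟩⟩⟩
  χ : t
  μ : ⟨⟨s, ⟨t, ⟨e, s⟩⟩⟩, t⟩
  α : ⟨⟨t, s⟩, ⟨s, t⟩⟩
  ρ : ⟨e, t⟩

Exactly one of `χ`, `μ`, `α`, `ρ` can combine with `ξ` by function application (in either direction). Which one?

χ : t — no; ξ wants s, and χ wants nothing (atomic).
μ — combines: μ : ⟨⟨s, ⟨t, ⟨e, s⟩⟩⟩, t⟩ takes ξ : ⟨s, ⟨t, ⟨e, s⟩⟩⟩ as argument, giving t.
α : ⟨⟨t, s⟩, ⟨s, t⟩⟩ — no; ξ wants s, and α wants ⟨t, s⟩.
ρ : ⟨e, t⟩ — no; ξ wants s, and ρ wants e.

μ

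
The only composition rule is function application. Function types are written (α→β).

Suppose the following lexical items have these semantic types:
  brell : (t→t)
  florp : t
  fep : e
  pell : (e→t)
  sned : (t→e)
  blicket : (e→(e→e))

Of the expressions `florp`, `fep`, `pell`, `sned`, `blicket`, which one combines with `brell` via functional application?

florp

florp — combines: brell : (t→t) takes florp : t as argument, giving t.
fep : e — neither side's domain matches the other.
pell : (e→t) — neither side's domain matches the other.
sned : (t→e) — neither side's domain matches the other.
blicket : (e→(e→e)) — neither side's domain matches the other.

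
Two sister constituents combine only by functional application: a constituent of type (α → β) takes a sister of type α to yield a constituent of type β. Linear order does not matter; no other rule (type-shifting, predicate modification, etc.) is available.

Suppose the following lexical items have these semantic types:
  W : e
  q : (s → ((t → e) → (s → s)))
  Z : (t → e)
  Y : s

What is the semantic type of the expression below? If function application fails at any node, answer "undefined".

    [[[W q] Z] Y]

[W q]: e and (s → ((t → e) → (s → s))) cannot combine by function application — type clash.

undefined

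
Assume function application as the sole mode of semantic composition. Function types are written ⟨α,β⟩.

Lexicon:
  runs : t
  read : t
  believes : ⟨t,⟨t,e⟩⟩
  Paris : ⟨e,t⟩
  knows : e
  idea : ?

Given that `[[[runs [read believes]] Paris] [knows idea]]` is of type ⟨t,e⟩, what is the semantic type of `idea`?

[[[runs [read believes]] Paris] [knows idea]] is required to be ⟨t,e⟩. [[runs [read believes]] Paris] : t cannot yield ⟨t,e⟩ as functor, so [knows idea] : ⟨t,⟨t,e⟩⟩.
[knows idea] is required to be ⟨t,⟨t,e⟩⟩. knows : e cannot yield ⟨t,⟨t,e⟩⟩ as functor, so idea : ⟨e,⟨t,⟨t,e⟩⟩⟩.

⟨e,⟨t,⟨t,e⟩⟩⟩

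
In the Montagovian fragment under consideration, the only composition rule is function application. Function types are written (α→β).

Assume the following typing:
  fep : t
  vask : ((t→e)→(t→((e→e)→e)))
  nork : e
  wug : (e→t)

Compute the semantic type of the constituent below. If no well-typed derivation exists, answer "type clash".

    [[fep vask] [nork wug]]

[fep vask]: t with ((t→e)→(t→((e→e)→e))) — neither is a function whose domain matches the other; composition fails here.

type clash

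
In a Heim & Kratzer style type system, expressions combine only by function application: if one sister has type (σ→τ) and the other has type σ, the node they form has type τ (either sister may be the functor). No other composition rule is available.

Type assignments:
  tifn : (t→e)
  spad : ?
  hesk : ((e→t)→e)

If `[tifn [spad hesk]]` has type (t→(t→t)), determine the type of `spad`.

At [tifn [spad hesk]] (required: (t→(t→t))): tifn is (t→e), which is not a function with range (t→(t→t)); hence [spad hesk] is the functor — type ((t→e)→(t→(t→t))).
At [spad hesk] (required: ((t→e)→(t→(t→t)))): hesk is ((e→t)→e), which is not a function with range ((t→e)→(t→(t→t))); hence spad is the functor — type (((e→t)→e)→((t→e)→(t→(t→t)))).

(((e→t)→e)→((t→e)→(t→(t→t))))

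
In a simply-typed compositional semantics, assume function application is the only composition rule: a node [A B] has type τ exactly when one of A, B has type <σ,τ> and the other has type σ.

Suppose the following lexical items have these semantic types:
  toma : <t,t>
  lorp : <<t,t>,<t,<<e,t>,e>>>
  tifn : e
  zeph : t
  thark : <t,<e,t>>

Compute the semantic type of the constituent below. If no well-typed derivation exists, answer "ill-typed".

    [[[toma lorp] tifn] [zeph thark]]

[toma lorp]: functor lorp : <<t,t>,<t,<<e,t>,e>>>, argument toma : <t,t>; result <t,<<e,t>,e>>.
[[toma lorp] tifn]: <t,<<e,t>,e>> with e — neither is a function whose domain matches the other; composition fails here.

ill-typed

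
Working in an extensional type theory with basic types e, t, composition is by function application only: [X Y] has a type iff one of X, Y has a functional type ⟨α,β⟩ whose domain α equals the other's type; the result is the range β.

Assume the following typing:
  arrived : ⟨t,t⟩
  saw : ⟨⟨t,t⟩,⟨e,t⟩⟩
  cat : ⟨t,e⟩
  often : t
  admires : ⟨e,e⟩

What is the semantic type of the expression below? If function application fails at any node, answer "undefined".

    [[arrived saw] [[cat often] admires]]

t

[arrived saw]: saw is ⟨⟨t,t⟩,⟨e,t⟩⟩, arrived is ⟨t,t⟩; result ⟨e,t⟩.
[cat often]: cat is ⟨t,e⟩, often is t; result e.
[[cat often] admires]: admires is ⟨e,e⟩, [cat often] is e; result e.
[[arrived saw] [[cat often] admires]]: [arrived saw] is ⟨e,t⟩, [[cat often] admires] is e; result t.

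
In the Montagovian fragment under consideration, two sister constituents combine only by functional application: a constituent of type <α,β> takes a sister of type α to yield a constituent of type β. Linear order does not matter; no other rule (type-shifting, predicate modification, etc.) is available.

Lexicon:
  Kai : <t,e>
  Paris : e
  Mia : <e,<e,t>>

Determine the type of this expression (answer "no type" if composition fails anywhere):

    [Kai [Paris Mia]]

no type

[Paris Mia]: functor Mia : <e,<e,t>>, argument Paris : e; result <e,t>.
[Kai [Paris Mia]]: <t,e> and <e,t> cannot combine by function application — type clash.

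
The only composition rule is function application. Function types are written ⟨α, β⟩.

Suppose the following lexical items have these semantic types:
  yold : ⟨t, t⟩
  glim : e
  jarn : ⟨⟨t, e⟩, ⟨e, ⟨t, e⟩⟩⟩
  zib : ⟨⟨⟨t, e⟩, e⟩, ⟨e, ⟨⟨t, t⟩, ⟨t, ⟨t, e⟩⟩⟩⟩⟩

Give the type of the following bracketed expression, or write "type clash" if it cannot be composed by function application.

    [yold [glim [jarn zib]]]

type clash

[jarn zib]: ⟨⟨t, e⟩, ⟨e, ⟨t, e⟩⟩⟩ with ⟨⟨⟨t, e⟩, e⟩, ⟨e, ⟨⟨t, t⟩, ⟨t, ⟨t, e⟩⟩⟩⟩⟩ — neither is a function whose domain matches the other; composition fails here.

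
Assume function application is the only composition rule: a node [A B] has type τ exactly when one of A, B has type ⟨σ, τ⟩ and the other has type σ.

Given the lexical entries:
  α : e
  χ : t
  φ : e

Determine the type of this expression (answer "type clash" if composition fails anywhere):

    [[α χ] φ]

At [α χ]: neither e nor t can take the other as argument; the node is ill-typed.

type clash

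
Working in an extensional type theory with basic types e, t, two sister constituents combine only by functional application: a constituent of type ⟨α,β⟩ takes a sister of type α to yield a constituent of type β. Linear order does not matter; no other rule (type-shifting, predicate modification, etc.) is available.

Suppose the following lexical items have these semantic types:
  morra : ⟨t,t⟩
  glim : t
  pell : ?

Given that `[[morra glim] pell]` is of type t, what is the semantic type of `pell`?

⟨t,t⟩

At [[morra glim] pell] (required: t): [morra glim] is t, which is not a function with range t; hence pell is the functor — type ⟨t,t⟩.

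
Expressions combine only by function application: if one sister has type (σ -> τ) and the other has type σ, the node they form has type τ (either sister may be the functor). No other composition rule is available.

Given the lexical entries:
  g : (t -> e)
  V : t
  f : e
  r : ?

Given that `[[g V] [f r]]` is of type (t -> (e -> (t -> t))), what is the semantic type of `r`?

At [[g V] [f r]] (required: (t -> (e -> (t -> t)))): [g V] is e, which is not a function with range (t -> (e -> (t -> t))); hence [f r] is the functor — type (e -> (t -> (e -> (t -> t)))).
At [f r] (required: (e -> (t -> (e -> (t -> t))))): f is e, which is not a function with range (e -> (t -> (e -> (t -> t)))); hence r is the functor — type (e -> (e -> (t -> (e -> (t -> t))))).

(e -> (e -> (t -> (e -> (t -> t)))))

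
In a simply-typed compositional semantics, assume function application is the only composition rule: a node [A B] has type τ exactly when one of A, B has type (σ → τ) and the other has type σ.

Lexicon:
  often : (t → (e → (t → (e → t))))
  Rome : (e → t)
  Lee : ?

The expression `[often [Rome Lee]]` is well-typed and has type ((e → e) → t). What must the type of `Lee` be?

[often [Rome Lee]] is required to be ((e → e) → t). often : (t → (e → (t → (e → t)))) cannot yield ((e → e) → t) as functor, so [Rome Lee] : ((t → (e → (t → (e → t)))) → ((e → e) → t)).
[Rome Lee] is required to be ((t → (e → (t → (e → t)))) → ((e → e) → t)). Rome : (e → t) cannot yield ((t → (e → (t → (e → t)))) → ((e → e) → t)) as functor, so Lee : ((e → t) → ((t → (e → (t → (e → t)))) → ((e → e) → t))).

((e → t) → ((t → (e → (t → (e → t)))) → ((e → e) → t)))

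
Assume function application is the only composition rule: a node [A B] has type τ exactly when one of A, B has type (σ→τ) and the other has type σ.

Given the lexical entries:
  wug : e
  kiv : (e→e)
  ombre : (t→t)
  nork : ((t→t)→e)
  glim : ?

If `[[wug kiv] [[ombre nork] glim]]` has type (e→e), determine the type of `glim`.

(e→(e→(e→e)))

[[wug kiv] [[ombre nork] glim]] is required to be (e→e). [wug kiv] : e cannot yield (e→e) as functor, so [[ombre nork] glim] : (e→(e→e)).
[[ombre nork] glim] is required to be (e→(e→e)). [ombre nork] : e cannot yield (e→(e→e)) as functor, so glim : (e→(e→(e→e))).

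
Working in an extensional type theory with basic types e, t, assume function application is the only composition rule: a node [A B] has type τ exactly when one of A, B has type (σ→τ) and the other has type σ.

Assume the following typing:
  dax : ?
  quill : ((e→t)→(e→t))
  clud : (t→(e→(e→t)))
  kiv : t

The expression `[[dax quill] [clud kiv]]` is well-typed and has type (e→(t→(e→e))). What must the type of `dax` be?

[[dax quill] [clud kiv]] must have type (e→(t→(e→e))). The sister [clud kiv] has type (e→(e→t)); that is not a function onto (e→(t→(e→e))), so [dax quill] must be the functor, of type ((e→(e→t))→(e→(t→(e→e)))).
[dax quill] must have type ((e→(e→t))→(e→(t→(e→e)))). The sister quill has type ((e→t)→(e→t)); that is not a function onto ((e→(e→t))→(e→(t→(e→e)))), so dax must be the functor, of type (((e→t)→(e→t))→((e→(e→t))→(e→(t→(e→e))))).

(((e→t)→(e→t))→((e→(e→t))→(e→(t→(e→e)))))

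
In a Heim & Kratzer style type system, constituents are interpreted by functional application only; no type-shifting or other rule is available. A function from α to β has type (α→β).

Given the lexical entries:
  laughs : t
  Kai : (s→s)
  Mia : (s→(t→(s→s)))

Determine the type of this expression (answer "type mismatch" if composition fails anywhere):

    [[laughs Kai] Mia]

[laughs Kai]: t and (s→s) cannot combine by function application — type clash.

type mismatch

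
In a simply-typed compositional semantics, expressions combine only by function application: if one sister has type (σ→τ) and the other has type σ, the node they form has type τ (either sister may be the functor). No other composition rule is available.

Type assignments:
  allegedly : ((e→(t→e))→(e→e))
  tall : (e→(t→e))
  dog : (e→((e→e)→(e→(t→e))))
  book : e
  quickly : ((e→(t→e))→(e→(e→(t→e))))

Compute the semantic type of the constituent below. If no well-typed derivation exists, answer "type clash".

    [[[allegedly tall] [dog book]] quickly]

(e→(e→(t→e)))

At [allegedly tall], allegedly : ((e→(t→e))→(e→e)) takes tall : (e→(t→e)), giving (e→e).
At [dog book], dog : (e→((e→e)→(e→(t→e)))) takes book : e, giving ((e→e)→(e→(t→e))).
At [[allegedly tall] [dog book]], [dog book] : ((e→e)→(e→(t→e))) takes [allegedly tall] : (e→e), giving (e→(t→e)).
At [[[allegedly tall] [dog book]] quickly], quickly : ((e→(t→e))→(e→(e→(t→e)))) takes [[allegedly tall] [dog book]] : (e→(t→e)), giving (e→(e→(t→e))).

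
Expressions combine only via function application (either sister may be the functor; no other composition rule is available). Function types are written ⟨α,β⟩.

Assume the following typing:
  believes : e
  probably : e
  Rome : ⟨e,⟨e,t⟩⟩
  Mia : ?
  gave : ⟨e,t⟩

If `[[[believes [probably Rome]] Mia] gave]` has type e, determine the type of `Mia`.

⟨t,⟨⟨e,t⟩,e⟩⟩

For [[[believes [probably Rome]] Mia] gave] to have type e with gave of type ⟨e,t⟩, [[believes [probably Rome]] Mia] must be the function: [[believes [probably Rome]] Mia] : ⟨⟨e,t⟩,e⟩.
For [[believes [probably Rome]] Mia] to have type ⟨⟨e,t⟩,e⟩ with [believes [probably Rome]] of type t, Mia must be the function: Mia : ⟨t,⟨⟨e,t⟩,e⟩⟩.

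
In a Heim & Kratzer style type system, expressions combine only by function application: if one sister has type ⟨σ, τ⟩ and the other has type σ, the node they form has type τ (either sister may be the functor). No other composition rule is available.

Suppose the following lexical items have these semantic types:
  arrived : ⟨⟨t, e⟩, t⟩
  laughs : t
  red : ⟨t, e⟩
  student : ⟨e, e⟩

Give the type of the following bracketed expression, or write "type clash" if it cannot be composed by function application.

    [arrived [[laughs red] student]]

type clash

[laughs red]: red is ⟨t, e⟩, laughs is t; result e.
[[laughs red] student]: student is ⟨e, e⟩, [laughs red] is e; result e.
[arrived [[laughs red] student]]: ⟨⟨t, e⟩, t⟩ and e cannot combine by function application — type clash.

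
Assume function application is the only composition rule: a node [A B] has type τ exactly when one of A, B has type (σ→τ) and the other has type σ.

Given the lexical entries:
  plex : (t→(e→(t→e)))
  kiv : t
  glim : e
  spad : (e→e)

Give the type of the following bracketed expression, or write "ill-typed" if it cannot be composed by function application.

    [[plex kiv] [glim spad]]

(t→e)

[plex kiv] — plex of type (t→(e→(t→e))) combines with kiv of type t: type (e→(t→e)).
[glim spad] — spad of type (e→e) combines with glim of type e: type e.
[[plex kiv] [glim spad]] — [plex kiv] of type (e→(t→e)) combines with [glim spad] of type e: type (t→e).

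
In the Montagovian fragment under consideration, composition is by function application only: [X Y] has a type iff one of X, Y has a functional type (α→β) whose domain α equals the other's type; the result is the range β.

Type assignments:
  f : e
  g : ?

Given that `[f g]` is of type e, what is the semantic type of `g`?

(e→e)

At [f g] (required: e): f is e, which is not a function with range e; hence g is the functor — type (e→e).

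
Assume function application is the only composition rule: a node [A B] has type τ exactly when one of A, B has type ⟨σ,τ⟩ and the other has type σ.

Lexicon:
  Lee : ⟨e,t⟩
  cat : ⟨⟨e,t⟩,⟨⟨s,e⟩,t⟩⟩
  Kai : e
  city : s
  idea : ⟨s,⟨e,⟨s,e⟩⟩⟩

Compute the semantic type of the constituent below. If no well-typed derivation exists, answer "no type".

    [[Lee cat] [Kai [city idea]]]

[Lee cat] — cat of type ⟨⟨e,t⟩,⟨⟨s,e⟩,t⟩⟩ combines with Lee of type ⟨e,t⟩: type ⟨⟨s,e⟩,t⟩.
[city idea] — idea of type ⟨s,⟨e,⟨s,e⟩⟩⟩ combines with city of type s: type ⟨e,⟨s,e⟩⟩.
[Kai [city idea]] — [city idea] of type ⟨e,⟨s,e⟩⟩ combines with Kai of type e: type ⟨s,e⟩.
[[Lee cat] [Kai [city idea]]] — [Lee cat] of type ⟨⟨s,e⟩,t⟩ combines with [Kai [city idea]] of type ⟨s,e⟩: type t.

t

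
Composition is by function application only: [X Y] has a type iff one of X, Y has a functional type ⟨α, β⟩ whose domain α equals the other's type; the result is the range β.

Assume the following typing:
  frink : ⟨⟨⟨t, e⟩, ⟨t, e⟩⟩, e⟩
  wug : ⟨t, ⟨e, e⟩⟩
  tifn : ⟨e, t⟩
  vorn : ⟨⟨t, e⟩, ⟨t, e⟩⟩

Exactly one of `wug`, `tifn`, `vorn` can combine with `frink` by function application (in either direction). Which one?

wug : ⟨t, ⟨e, e⟩⟩ — neither side's domain matches the other.
tifn : ⟨e, t⟩ — neither side's domain matches the other.
vorn — combines: frink : ⟨⟨⟨t, e⟩, ⟨t, e⟩⟩, e⟩ takes vorn : ⟨⟨t, e⟩, ⟨t, e⟩⟩ as argument, giving e.

vorn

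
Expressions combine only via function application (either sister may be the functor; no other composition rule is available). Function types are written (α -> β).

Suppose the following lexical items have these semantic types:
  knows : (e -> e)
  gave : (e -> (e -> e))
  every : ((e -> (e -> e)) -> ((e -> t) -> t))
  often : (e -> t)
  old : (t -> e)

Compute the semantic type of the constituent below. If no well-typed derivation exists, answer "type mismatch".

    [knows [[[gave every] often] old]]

[gave every]: ((e -> (e -> e)) -> ((e -> t) -> t)) applied to (e -> (e -> e)) yields ((e -> t) -> t).
[[gave every] often]: ((e -> t) -> t) applied to (e -> t) yields t.
[[[gave every] often] old]: (t -> e) applied to t yields e.
[knows [[[gave every] often] old]]: (e -> e) applied to e yields e.

e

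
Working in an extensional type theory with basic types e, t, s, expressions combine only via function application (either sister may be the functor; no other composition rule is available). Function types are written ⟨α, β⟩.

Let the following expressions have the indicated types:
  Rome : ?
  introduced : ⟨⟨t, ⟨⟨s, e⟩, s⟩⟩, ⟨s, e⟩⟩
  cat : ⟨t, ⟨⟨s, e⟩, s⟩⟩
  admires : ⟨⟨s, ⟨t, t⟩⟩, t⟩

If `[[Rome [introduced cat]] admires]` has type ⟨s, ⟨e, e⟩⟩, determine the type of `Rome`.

⟨⟨s, e⟩, ⟨⟨⟨s, ⟨t, t⟩⟩, t⟩, ⟨s, ⟨e, e⟩⟩⟩⟩

For [[Rome [introduced cat]] admires] to have type ⟨s, ⟨e, e⟩⟩ with admires of type ⟨⟨s, ⟨t, t⟩⟩, t⟩, [Rome [introduced cat]] must be the function: [Rome [introduced cat]] : ⟨⟨⟨s, ⟨t, t⟩⟩, t⟩, ⟨s, ⟨e, e⟩⟩⟩.
For [Rome [introduced cat]] to have type ⟨⟨⟨s, ⟨t, t⟩⟩, t⟩, ⟨s, ⟨e, e⟩⟩⟩ with [introduced cat] of type ⟨s, e⟩, Rome must be the function: Rome : ⟨⟨s, e⟩, ⟨⟨⟨s, ⟨t, t⟩⟩, t⟩, ⟨s, ⟨e, e⟩⟩⟩⟩.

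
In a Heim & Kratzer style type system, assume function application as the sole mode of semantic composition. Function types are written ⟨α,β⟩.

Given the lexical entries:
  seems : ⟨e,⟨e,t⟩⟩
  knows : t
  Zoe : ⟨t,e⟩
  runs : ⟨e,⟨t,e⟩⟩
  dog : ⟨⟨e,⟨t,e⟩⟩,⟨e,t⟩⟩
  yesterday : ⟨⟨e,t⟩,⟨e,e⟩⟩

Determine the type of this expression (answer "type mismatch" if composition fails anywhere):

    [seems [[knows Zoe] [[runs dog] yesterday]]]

⟨e,t⟩

At [knows Zoe], Zoe : ⟨t,e⟩ takes knows : t, giving e.
At [runs dog], dog : ⟨⟨e,⟨t,e⟩⟩,⟨e,t⟩⟩ takes runs : ⟨e,⟨t,e⟩⟩, giving ⟨e,t⟩.
At [[runs dog] yesterday], yesterday : ⟨⟨e,t⟩,⟨e,e⟩⟩ takes [runs dog] : ⟨e,t⟩, giving ⟨e,e⟩.
At [[knows Zoe] [[runs dog] yesterday]], [[runs dog] yesterday] : ⟨e,e⟩ takes [knows Zoe] : e, giving e.
At [seems [[knows Zoe] [[runs dog] yesterday]]], seems : ⟨e,⟨e,t⟩⟩ takes [[knows Zoe] [[runs dog] yesterday]] : e, giving ⟨e,t⟩.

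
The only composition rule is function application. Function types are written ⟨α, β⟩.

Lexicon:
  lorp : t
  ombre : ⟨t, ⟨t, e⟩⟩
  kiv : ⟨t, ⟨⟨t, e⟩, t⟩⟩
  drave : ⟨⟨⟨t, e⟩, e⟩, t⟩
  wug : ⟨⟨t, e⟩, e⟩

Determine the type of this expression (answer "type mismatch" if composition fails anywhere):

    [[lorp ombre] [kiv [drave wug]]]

t

At [lorp ombre], ombre : ⟨t, ⟨t, e⟩⟩ takes lorp : t, giving ⟨t, e⟩.
At [drave wug], drave : ⟨⟨⟨t, e⟩, e⟩, t⟩ takes wug : ⟨⟨t, e⟩, e⟩, giving t.
At [kiv [drave wug]], kiv : ⟨t, ⟨⟨t, e⟩, t⟩⟩ takes [drave wug] : t, giving ⟨⟨t, e⟩, t⟩.
At [[lorp ombre] [kiv [drave wug]]], [kiv [drave wug]] : ⟨⟨t, e⟩, t⟩ takes [lorp ombre] : ⟨t, e⟩, giving t.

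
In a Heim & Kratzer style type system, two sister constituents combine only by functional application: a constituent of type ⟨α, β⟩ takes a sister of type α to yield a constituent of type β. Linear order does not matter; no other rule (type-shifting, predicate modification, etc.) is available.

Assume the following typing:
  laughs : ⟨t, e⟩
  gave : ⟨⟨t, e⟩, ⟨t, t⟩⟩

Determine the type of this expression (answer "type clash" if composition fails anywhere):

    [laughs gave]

[laughs gave] — gave of type ⟨⟨t, e⟩, ⟨t, t⟩⟩ combines with laughs of type ⟨t, e⟩: type ⟨t, t⟩.

⟨t, t⟩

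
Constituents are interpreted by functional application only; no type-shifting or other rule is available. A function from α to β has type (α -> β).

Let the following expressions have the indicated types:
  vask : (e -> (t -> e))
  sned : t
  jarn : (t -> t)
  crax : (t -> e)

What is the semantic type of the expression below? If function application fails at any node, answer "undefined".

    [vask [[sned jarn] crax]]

(t -> e)

[sned jarn] — jarn of type (t -> t) combines with sned of type t: type t.
[[sned jarn] crax] — crax of type (t -> e) combines with [sned jarn] of type t: type e.
[vask [[sned jarn] crax]] — vask of type (e -> (t -> e)) combines with [[sned jarn] crax] of type e: type (t -> e).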